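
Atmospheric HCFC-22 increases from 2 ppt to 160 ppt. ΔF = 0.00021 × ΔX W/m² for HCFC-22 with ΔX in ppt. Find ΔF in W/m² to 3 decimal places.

ΔF = 0.033 W/m²

HCFC-22: ΔF = 0.00021 × (160 − 2) = 0.00021 × 158 = 0.0332 W/m².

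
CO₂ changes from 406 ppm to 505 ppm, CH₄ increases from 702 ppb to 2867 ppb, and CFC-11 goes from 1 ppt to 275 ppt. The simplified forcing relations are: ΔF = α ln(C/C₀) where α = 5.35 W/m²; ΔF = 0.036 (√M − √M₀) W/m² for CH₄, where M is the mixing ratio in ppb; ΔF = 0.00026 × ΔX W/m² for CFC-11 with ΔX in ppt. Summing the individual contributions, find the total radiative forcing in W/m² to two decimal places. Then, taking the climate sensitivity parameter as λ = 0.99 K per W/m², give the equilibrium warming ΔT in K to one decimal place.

ΔF = 2.21 W/m²; ΔT = 2.2 K

CO₂: 5.35 × ln(505/406) = 5.35 × ln(1.24384) = 5.35 × 0.21820 = 1.1674 W/m².
CH₄: 0.036 × (√2867 − √702) = 0.036 × (53.5444 − 26.4953) = 0.036 × 27.0491 = 0.9738 W/m².
CFC-11: ΔF = 0.00026 × (275 − 1) = 0.00026 × 274 = 0.0712 W/m².
Total ΔF = 1.1674 + 0.9738 + 0.0712 = 2.2124 W/m².
ΔT = λ ΔF = 0.99 × 2.21 = 2.1879 K.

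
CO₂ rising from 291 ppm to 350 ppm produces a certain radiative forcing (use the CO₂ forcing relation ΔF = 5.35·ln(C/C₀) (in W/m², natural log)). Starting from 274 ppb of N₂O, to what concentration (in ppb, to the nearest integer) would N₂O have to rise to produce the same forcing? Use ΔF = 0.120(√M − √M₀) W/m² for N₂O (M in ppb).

CO₂ forcing: 5.35 × ln(350/291) = 5.35 × 0.184610 = 0.98766 W/m².
Set 0.120(√M − √274) = 0.98766: √M = 0.98766/0.120 + √274 = 8.2305 + 16.5529 = 24.7834.
M = (24.7834)² = 614.22 ppb.

M ≈ 614 ppb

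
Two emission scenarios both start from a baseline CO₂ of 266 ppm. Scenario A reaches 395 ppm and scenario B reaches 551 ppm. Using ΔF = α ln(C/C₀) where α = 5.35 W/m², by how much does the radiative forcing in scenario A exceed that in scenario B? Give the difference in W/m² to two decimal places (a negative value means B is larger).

ΔF_A = 5.35 ln(395/266) = 5.35 × 0.39539 = 2.1153 W/m².
ΔF_B = 5.35 ln(551/266) = 5.35 × 0.72824 = 3.8961 W/m².
Difference: 2.1153 − 3.8961 = -1.7808 W/m².

ΔF_A − ΔF_B = -1.78 W/m²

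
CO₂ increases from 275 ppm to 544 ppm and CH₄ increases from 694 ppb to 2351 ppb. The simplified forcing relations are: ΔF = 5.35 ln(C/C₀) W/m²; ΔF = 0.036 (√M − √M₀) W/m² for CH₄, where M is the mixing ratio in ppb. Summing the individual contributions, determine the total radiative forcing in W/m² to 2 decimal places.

ΔF = 4.45 W/m²

CO₂: 5.35 × ln(544/275) = 5.35 × ln(1.97818) = 5.35 × 0.68218 = 3.6497 W/m².
CH₄: 0.036 × (√2351 − √694) = 0.036 × (48.4871 − 26.3439) = 0.036 × 22.1432 = 0.7972 W/m².
Total ΔF = 3.6497 + 0.7972 = 4.4469 W/m².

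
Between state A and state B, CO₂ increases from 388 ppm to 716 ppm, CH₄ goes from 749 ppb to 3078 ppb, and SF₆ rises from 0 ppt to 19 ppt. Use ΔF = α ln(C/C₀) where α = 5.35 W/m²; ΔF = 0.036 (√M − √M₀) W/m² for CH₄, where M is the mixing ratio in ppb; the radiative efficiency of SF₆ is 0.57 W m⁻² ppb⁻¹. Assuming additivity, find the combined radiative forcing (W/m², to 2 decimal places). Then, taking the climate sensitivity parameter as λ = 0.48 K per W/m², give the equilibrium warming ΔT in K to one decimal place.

CO₂: 5.35 × ln(716/388) = 5.35 × ln(1.84536) = 5.35 × 0.61267 = 3.2778 W/m².
CH₄: 0.036 × (√3078 − √749) = 0.036 × (55.4797 − 27.3679) = 0.036 × 28.1118 = 1.0120 W/m².
SF₆: Δ = 19 − 0 = 19 ppt = 0.019 ppb; ΔF = 0.57 × 0.019 = 0.0108 W/m².
Total ΔF = 3.2778 + 1.0120 + 0.0108 = 4.3006 W/m².
ΔT = λ ΔF = 0.48 × 4.30 = 2.0640 K.

ΔF = 4.30 W/m²; ΔT = 2.1 K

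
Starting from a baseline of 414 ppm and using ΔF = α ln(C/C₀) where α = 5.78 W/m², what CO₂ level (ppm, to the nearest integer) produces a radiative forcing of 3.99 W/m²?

C ≈ 826 ppm

Set 5.78 ln(C/414) = 3.99, so ln(C/414) = 3.99/5.78 = 0.69031.
Then C/414 = e^0.69031 = 1.99433, giving C = 414 × 1.99433 = 825.65 ppm.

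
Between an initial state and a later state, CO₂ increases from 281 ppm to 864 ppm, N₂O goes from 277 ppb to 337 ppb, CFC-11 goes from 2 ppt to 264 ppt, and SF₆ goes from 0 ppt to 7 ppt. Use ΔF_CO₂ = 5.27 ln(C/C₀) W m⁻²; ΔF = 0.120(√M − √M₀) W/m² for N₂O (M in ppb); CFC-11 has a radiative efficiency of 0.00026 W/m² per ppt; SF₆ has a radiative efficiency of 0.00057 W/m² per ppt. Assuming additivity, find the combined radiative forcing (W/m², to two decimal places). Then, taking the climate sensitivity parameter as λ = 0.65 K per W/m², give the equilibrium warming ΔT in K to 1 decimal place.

CO₂: 5.27 × ln(864/281) = 5.27 × ln(3.07473) = 5.27 × 1.12322 = 5.9194 W/m².
N₂O: 0.120 × (√337 − √277) = 0.120 × (18.3576 − 16.6433) = 0.120 × 1.7143 = 0.2057 W/m².
CFC-11: ΔF = 0.00026 × (264 − 2) = 0.00026 × 262 = 0.0681 W/m².
SF₆: ΔF = 0.00057 × (7 − 0) = 0.00057 × 7 = 0.0040 W/m².
Total ΔF = 5.9194 + 0.2057 + 0.0681 + 0.0040 = 6.1972 W/m².
ΔT = λ ΔF = 0.65 × 6.20 = 4.0300 K.

ΔF = 6.20 W/m²; ΔT = 4.0 K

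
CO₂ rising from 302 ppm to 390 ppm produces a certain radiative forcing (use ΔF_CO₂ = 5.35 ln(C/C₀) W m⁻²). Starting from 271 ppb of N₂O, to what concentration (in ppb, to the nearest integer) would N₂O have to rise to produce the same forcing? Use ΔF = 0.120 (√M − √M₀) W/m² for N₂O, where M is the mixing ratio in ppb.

CO₂ forcing: 5.35 × ln(390/302) = 5.35 × 0.255720 = 1.36810 W/m².
Set 0.120(√M − √271) = 1.36810: √M = 1.36810/0.120 + √271 = 11.4008 + 16.4621 = 27.8629.
M = (27.8629)² = 776.34 ppb.

M ≈ 776 ppb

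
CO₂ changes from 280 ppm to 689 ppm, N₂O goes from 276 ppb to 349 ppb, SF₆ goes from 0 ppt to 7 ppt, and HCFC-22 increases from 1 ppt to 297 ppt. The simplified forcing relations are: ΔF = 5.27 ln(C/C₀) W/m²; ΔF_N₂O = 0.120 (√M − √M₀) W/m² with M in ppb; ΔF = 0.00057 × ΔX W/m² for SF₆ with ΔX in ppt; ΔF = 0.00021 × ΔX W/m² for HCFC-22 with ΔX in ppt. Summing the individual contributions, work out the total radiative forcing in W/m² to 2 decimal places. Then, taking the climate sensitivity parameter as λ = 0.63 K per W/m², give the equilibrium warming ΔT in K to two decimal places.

CO₂: 5.27 × ln(689/280) = 5.27 × ln(2.46071) = 5.27 × 0.90045 = 4.7454 W/m².
N₂O: 0.120 × (√349 − √276) = 0.120 × (18.6815 − 16.6132) = 0.120 × 2.0683 = 0.2482 W/m².
SF₆: ΔF = 0.00057 × (7 − 0) = 0.00057 × 7 = 0.0040 W/m².
HCFC-22: ΔF = 0.00021 × (297 − 1) = 0.00021 × 296 = 0.0622 W/m².
Total ΔF = 4.7454 + 0.2482 + 0.0040 + 0.0622 = 5.0598 W/m².
ΔT = λ ΔF = 0.63 × 5.06 = 3.1878 K.

ΔF = 5.06 W/m²; ΔT = 3.19 K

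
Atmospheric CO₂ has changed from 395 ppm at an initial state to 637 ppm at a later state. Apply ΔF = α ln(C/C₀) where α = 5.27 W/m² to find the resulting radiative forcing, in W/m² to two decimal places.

ΔF = 2.52 W/m²

CO₂: 5.27 × ln(637/395) = 5.27 × ln(1.61266) = 5.27 × 0.47788 = 2.5184 W/m².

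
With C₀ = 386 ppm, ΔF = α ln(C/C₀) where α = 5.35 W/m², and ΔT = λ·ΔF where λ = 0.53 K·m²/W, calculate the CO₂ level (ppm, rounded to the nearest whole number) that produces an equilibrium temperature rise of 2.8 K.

Required forcing: ΔF = ΔT/λ = 2.8/0.53 = 5.2830 W/m².
Then ln(C/386) = ΔF/5.35 = 5.2830/5.35 = 0.98748.
So C = 386 × e^0.98748 = 386 × 2.68446 = 1036.20 ppm.

C ≈ 1036 ppm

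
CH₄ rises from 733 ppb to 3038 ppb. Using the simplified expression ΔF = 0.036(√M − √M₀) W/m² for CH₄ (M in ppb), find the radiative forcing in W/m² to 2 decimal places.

ΔF = 1.01 W/m²

CH₄: 0.036 × (√3038 − √733) = 0.036 × (55.1181 − 27.0740) = 0.036 × 28.0441 = 1.0096 W/m².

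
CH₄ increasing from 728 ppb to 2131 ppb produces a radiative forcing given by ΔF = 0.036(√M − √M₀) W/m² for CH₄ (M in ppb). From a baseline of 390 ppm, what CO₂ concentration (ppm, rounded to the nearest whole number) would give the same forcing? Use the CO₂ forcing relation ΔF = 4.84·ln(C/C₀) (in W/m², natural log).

CH₄ forcing: 0.036 × (√2131 − √728) = 0.036 × (46.1628 − 26.9815) = 0.036 × 19.1813 = 0.69053 W/m².
Set 4.84 ln(C/390) = 0.69053: ln(C/390) = 0.69053/4.84 = 0.14267, so C = 390 × e^0.14267 = 390 × 1.15335 = 449.81 ppm.

C ≈ 450 ppm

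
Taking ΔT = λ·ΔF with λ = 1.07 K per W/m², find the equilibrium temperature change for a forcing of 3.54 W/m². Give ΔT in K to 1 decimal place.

ΔT = λ ΔF = 1.07 × 3.54 = 3.7878 K.

ΔT = 3.8 K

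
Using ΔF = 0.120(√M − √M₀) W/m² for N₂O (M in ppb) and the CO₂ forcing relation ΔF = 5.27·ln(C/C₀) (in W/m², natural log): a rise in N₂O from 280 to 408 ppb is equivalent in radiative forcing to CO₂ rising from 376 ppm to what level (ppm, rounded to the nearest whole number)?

C ≈ 407 ppm

N₂O forcing: 0.120 × (√408 − √280) = 0.120 × (20.1990 − 16.7332) = 0.120 × 3.4658 = 0.41590 W/m².
Set 5.27 ln(C/376) = 0.41590: ln(C/376) = 0.41590/5.27 = 0.07892, so C = 376 × e^0.07892 = 376 × 1.08212 = 406.88 ppm.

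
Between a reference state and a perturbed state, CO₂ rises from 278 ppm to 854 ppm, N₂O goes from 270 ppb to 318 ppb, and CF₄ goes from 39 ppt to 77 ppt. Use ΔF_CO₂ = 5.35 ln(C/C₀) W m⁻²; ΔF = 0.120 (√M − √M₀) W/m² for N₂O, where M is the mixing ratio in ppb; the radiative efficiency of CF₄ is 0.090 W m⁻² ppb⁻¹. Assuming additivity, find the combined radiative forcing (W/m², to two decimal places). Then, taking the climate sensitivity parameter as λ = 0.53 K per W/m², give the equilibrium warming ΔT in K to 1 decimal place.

ΔF = 6.18 W/m²; ΔT = 3.3 K

CO₂: 5.35 × ln(854/278) = 5.35 × ln(3.07194) = 5.35 × 1.12231 = 6.0044 W/m².
N₂O: 0.120 × (√318 − √270) = 0.120 × (17.8326 − 16.4317) = 0.120 × 1.4009 = 0.1681 W/m².
CF₄: Δ = 77 − 39 = 38 ppt = 0.038 ppb; ΔF = 0.090 × 0.038 = 0.0034 W/m².
Total ΔF = 6.0044 + 0.1681 + 0.0034 = 6.1759 W/m².
ΔT = λ ΔF = 0.53 × 6.18 = 3.2754 K.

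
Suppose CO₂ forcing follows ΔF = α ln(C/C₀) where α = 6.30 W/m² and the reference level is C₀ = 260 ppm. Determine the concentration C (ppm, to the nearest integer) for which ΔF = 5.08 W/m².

C ≈ 582 ppm

Set 6.30 ln(C/260) = 5.08, so ln(C/260) = 5.08/6.30 = 0.80635.
Then C/260 = e^0.80635 = 2.23972, giving C = 260 × 2.23972 = 582.33 ppm.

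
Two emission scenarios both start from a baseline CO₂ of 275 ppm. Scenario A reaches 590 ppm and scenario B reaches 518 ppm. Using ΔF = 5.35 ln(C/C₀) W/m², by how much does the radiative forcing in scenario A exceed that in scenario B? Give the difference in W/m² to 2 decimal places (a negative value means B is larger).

ΔF_A − ΔF_B = 0.70 W/m²

ΔF_A = 5.35 ln(590/275) = 5.35 × 0.76335 = 4.0839 W/m².
ΔF_B = 5.35 ln(518/275) = 5.35 × 0.63320 = 3.3876 W/m².
Difference: 4.0839 − 3.3876 = 0.6963 W/m².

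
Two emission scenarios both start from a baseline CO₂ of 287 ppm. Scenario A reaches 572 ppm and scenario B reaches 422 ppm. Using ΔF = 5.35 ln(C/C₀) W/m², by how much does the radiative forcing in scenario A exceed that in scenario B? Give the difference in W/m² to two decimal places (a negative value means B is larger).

ΔF_A = 5.35 ln(572/287) = 5.35 × 0.68966 = 3.6897 W/m².
ΔF_B = 5.35 ln(422/287) = 5.35 × 0.38552 = 2.0625 W/m².
Difference: 3.6897 − 2.0625 = 1.6272 W/m².

ΔF_A − ΔF_B = 1.63 W/m²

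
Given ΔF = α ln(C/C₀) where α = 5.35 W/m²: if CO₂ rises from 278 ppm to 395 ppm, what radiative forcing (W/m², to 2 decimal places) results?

CO₂: 5.35 × ln(395/278) = 5.35 × ln(1.42086) = 5.35 × 0.35126 = 1.8792 W/m².

ΔF = 1.88 W/m²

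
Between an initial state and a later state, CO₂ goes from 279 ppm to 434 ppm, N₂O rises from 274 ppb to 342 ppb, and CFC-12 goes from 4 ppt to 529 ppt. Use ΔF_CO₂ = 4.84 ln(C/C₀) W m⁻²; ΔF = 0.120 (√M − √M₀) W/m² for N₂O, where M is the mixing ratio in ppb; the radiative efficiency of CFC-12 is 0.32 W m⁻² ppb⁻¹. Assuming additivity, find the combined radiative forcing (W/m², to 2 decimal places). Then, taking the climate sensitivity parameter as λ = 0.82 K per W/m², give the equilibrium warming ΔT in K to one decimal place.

CO₂: 4.84 × ln(434/279) = 4.84 × ln(1.55556) = 4.84 × 0.44184 = 2.1385 W/m².
N₂O: 0.120 × (√342 − √274) = 0.120 × (18.4932 − 16.5529) = 0.120 × 1.9403 = 0.2328 W/m².
CFC-12: Δ = 529 − 4 = 525 ppt = 0.525 ppb; ΔF = 0.32 × 0.525 = 0.1680 W/m².
Total ΔF = 2.1385 + 0.2328 + 0.1680 = 2.5393 W/m².
ΔT = λ ΔF = 0.82 × 2.54 = 2.0828 K.

ΔF = 2.54 W/m²; ΔT = 2.1 K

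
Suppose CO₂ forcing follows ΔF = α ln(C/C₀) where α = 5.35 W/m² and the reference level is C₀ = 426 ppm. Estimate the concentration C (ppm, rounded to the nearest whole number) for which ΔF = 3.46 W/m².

C ≈ 813 ppm

Set 5.35 ln(C/426) = 3.46, so ln(C/426) = 3.46/5.35 = 0.64673.
Then C/426 = e^0.64673 = 1.90929, giving C = 426 × 1.90929 = 813.36 ppm.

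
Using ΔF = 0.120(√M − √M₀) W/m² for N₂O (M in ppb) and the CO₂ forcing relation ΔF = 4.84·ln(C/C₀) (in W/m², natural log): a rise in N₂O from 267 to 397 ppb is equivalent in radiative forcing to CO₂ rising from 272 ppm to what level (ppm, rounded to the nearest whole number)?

N₂O forcing: 0.120 × (√397 − √267) = 0.120 × (19.9249 − 16.3401) = 0.120 × 3.5848 = 0.43018 W/m².
Set 4.84 ln(C/272) = 0.43018: ln(C/272) = 0.43018/4.84 = 0.08888, so C = 272 × e^0.08888 = 272 × 1.09295 = 297.28 ppm.

C ≈ 297 ppm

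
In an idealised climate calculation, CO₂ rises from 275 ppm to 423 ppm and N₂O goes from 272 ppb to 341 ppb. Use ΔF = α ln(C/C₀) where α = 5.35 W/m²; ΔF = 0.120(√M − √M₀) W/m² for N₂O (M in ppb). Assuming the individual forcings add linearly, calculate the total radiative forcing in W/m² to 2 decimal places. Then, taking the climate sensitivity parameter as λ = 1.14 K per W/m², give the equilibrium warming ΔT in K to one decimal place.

CO₂: 5.35 × ln(423/275) = 5.35 × ln(1.53818) = 5.35 × 0.43060 = 2.3037 W/m².
N₂O: 0.120 × (√341 − √272) = 0.120 × (18.4662 − 16.4924) = 0.120 × 1.9738 = 0.2369 W/m².
Total ΔF = 2.3037 + 0.2369 = 2.5406 W/m².
ΔT = λ ΔF = 1.14 × 2.54 = 2.8956 K.

ΔF = 2.54 W/m²; ΔT = 2.9 K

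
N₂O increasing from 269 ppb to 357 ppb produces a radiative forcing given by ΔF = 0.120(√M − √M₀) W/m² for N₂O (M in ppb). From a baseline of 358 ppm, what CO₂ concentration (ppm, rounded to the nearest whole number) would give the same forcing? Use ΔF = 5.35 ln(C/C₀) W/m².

N₂O forcing: 0.120 × (√357 − √269) = 0.120 × (18.8944 − 16.4012) = 0.120 × 2.4932 = 0.29918 W/m².
Set 5.35 ln(C/358) = 0.29918: ln(C/358) = 0.29918/5.35 = 0.05592, so C = 358 × e^0.05592 = 358 × 1.05751 = 378.59 ppm.

C ≈ 379 ppm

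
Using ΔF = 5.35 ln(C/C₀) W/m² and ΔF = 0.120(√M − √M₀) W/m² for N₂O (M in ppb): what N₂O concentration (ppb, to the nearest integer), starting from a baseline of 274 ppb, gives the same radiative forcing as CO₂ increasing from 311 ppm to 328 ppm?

CO₂ forcing: 5.35 × ln(328/311) = 5.35 × 0.053221 = 0.28473 W/m².
Set 0.120(√M − √274) = 0.28473: √M = 0.28473/0.120 + √274 = 2.3728 + 16.5529 = 18.9257.
M = (18.9257)² = 358.18 ppb.

M ≈ 358 ppb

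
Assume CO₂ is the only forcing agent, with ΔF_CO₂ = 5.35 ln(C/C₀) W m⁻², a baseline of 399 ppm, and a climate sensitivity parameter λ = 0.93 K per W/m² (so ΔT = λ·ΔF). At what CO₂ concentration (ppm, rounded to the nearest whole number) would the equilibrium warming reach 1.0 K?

Required forcing: ΔF = ΔT/λ = 1.0/0.93 = 1.0753 W/m².
Then ln(C/399) = ΔF/5.35 = 1.0753/5.35 = 0.20099.
So C = 399 × e^0.20099 = 399 × 1.22261 = 487.82 ppm.

C ≈ 488 ppm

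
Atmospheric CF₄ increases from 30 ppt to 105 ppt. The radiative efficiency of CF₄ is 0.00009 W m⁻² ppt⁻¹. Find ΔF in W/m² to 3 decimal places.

ΔF = 0.007 W/m²

CF₄: ΔF = 0.00009 × (105 − 30) = 0.00009 × 75 = 0.0068 W/m².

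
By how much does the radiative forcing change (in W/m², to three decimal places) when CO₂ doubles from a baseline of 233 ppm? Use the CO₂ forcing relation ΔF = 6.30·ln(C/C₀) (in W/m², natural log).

ΔF = 4.367 W/m²

Because the forcing depends only on the ratio C/C₀, the initial concentration does not enter.
ΔF = 6.30 × ln(2) = 6.30 × 0.69315 = 4.3668 W/m².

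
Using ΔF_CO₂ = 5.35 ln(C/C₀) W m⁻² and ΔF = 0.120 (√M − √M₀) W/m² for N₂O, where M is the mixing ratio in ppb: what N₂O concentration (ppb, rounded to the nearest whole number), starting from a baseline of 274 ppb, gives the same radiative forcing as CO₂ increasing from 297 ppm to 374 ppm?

CO₂ forcing: 5.35 × ln(374/297) = 5.35 × 0.230524 = 1.23330 W/m².
Set 0.120(√M − √274) = 1.23330: √M = 1.23330/0.120 + √274 = 10.2775 + 16.5529 = 26.8304.
M = (26.8304)² = 719.87 ppb.

M ≈ 720 ppb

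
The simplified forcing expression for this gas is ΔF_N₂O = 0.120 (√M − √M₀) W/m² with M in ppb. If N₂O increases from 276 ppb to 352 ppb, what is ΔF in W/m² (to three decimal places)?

N₂O: 0.120 × (√352 − √276) = 0.120 × (18.7617 − 16.6132) = 0.120 × 2.1485 = 0.2578 W/m².

ΔF = 0.258 W/m²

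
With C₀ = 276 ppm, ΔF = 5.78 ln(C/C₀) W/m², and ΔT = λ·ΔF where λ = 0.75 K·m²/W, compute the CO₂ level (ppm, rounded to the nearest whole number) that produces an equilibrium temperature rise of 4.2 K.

Required forcing: ΔF = ΔT/λ = 4.2/0.75 = 5.6000 W/m².
Then ln(C/276) = ΔF/5.78 = 5.6000/5.78 = 0.96886.
So C = 276 × e^0.96886 = 276 × 2.63494 = 727.24 ppm.

C ≈ 727 ppm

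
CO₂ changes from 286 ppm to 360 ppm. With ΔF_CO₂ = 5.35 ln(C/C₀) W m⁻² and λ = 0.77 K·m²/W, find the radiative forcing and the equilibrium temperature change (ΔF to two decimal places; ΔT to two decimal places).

ΔF = 1.23 W/m²; ΔT = 0.95 K

CO₂: 5.35 × ln(360/286) = 5.35 × ln(1.25874) = 5.35 × 0.23011 = 1.2311 W/m².
ΔT = λ ΔF = 0.77 × 1.23 = 0.9471 K.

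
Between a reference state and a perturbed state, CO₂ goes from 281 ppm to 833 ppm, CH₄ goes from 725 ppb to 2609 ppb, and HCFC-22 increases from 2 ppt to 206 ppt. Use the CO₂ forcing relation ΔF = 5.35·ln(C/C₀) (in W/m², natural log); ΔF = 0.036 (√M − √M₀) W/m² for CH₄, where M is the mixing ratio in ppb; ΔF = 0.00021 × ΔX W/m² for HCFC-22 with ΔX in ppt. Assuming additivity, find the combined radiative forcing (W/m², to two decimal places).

ΔF = 6.73 W/m²

CO₂: 5.35 × ln(833/281) = 5.35 × ln(2.96441) = 5.35 × 1.08668 = 5.8137 W/m².
CH₄: 0.036 × (√2609 − √725) = 0.036 × (51.0784 − 26.9258) = 0.036 × 24.1526 = 0.8695 W/m².
HCFC-22: ΔF = 0.00021 × (206 − 2) = 0.00021 × 204 = 0.0428 W/m².
Total ΔF = 5.8137 + 0.8695 + 0.0428 = 6.7260 W/m².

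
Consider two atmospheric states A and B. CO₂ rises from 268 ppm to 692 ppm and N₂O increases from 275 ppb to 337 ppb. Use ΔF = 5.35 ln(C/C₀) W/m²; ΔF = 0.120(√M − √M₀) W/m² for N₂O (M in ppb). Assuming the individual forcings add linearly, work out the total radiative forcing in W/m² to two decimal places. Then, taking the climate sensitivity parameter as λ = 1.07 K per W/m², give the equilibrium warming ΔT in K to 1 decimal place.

CO₂: 5.35 × ln(692/268) = 5.35 × ln(2.58209) = 5.35 × 0.94860 = 5.0750 W/m².
N₂O: 0.120 × (√337 − √275) = 0.120 × (18.3576 − 16.5831) = 0.120 × 1.7745 = 0.2129 W/m².
Total ΔF = 5.0750 + 0.2129 = 5.2879 W/m².
ΔT = λ ΔF = 1.07 × 5.29 = 5.6603 K.

ΔF = 5.29 W/m²; ΔT = 5.7 K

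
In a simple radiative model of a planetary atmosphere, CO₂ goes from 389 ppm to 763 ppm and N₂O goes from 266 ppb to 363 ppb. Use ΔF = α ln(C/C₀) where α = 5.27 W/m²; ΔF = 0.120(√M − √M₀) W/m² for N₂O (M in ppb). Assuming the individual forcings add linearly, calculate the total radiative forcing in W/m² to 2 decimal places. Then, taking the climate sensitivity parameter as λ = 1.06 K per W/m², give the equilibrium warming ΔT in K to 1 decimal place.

ΔF = 3.88 W/m²; ΔT = 4.1 K

CO₂: 5.27 × ln(763/389) = 5.27 × ln(1.96144) = 5.27 × 0.67368 = 3.5503 W/m².
N₂O: 0.120 × (√363 − √266) = 0.120 × (19.0526 − 16.3095) = 0.120 × 2.7431 = 0.3292 W/m².
Total ΔF = 3.5503 + 0.3292 = 3.8795 W/m².
ΔT = λ ΔF = 1.06 × 3.88 = 4.1128 K.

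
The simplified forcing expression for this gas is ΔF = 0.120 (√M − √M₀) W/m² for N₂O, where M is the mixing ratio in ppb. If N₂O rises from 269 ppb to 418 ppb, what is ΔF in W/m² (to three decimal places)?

ΔF = 0.485 W/m²

N₂O: 0.120 × (√418 − √269) = 0.120 × (20.4450 − 16.4012) = 0.120 × 4.0438 = 0.4853 W/m².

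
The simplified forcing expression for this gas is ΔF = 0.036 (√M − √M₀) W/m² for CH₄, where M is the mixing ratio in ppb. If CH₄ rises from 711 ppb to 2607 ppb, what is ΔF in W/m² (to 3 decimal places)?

ΔF = 0.878 W/m²

CH₄: 0.036 × (√2607 − √711) = 0.036 × (51.0588 − 26.6646) = 0.036 × 24.3942 = 0.8782 W/m².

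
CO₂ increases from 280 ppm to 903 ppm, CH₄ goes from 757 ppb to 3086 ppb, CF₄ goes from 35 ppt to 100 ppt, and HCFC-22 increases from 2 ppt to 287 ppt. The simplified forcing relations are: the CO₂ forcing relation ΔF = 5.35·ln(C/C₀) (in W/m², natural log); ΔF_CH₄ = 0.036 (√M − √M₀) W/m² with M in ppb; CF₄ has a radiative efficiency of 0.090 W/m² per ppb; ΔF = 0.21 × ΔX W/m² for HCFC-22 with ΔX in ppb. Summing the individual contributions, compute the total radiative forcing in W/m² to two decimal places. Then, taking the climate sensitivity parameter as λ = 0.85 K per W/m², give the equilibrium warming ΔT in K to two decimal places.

CO₂: 5.35 × ln(903/280) = 5.35 × ln(3.22500) = 5.35 × 1.17093 = 6.2645 W/m².
CH₄: 0.036 × (√3086 − √757) = 0.036 × (55.5518 − 27.5136) = 0.036 × 28.0382 = 1.0094 W/m².
CF₄: Δ = 100 − 35 = 65 ppt = 0.065 ppb; ΔF = 0.090 × 0.065 = 0.0059 W/m².
HCFC-22: Δ = 287 − 2 = 285 ppt = 0.285 ppb; ΔF = 0.21 × 0.285 = 0.0599 W/m².
Total ΔF = 6.2645 + 1.0094 + 0.0059 + 0.0599 = 7.3397 W/m².
ΔT = λ ΔF = 0.85 × 7.34 = 6.2390 K.

ΔF = 7.34 W/m²; ΔT = 6.24 K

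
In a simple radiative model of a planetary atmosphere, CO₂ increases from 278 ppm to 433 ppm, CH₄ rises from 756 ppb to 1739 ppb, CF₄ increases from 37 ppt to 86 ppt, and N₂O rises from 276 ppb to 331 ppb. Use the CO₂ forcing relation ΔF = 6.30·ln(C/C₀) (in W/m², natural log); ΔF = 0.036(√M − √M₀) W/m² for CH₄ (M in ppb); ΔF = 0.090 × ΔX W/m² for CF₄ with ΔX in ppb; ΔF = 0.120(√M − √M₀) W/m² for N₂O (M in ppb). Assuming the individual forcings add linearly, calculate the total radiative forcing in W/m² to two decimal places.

ΔF = 3.50 W/m²

CO₂: 6.30 × ln(433/278) = 6.30 × ln(1.55755) = 6.30 × 0.44311 = 2.7916 W/m².
CH₄: 0.036 × (√1739 − √756) = 0.036 × (41.7013 − 27.4955) = 0.036 × 14.2058 = 0.5114 W/m².
CF₄: Δ = 86 − 37 = 49 ppt = 0.049 ppb; ΔF = 0.090 × 0.049 = 0.0044 W/m².
N₂O: 0.120 × (√331 − √276) = 0.120 × (18.1934 − 16.6132) = 0.120 × 1.5802 = 0.1896 W/m².
Total ΔF = 2.7916 + 0.5114 + 0.0044 + 0.1896 = 3.4970 W/m².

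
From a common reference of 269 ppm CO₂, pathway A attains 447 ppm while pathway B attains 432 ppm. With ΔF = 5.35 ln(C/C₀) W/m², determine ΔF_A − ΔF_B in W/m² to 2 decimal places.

ΔF_A = 5.35 ln(447/269) = 5.35 × 0.50785 = 2.7170 W/m².
ΔF_B = 5.35 ln(432/269) = 5.35 × 0.47371 = 2.5343 W/m².
Difference: 2.7170 − 2.5343 = 0.1827 W/m².

ΔF_A − ΔF_B = 0.18 W/m²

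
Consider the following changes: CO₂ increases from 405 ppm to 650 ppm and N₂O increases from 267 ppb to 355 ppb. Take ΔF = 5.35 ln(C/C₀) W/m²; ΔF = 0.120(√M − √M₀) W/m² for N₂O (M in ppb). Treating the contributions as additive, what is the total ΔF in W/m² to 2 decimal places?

CO₂: 5.35 × ln(650/405) = 5.35 × ln(1.60494) = 5.35 × 0.47309 = 2.5310 W/m².
N₂O: 0.120 × (√355 − √267) = 0.120 × (18.8414 − 16.3401) = 0.120 × 2.5013 = 0.3002 W/m².
Total ΔF = 2.5310 + 0.3002 = 2.8312 W/m².

ΔF = 2.83 W/m²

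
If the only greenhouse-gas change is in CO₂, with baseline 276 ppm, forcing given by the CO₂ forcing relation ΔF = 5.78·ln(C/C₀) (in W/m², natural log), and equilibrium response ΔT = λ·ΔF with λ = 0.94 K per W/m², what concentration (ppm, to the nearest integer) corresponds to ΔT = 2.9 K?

Required forcing: ΔF = ΔT/λ = 2.9/0.94 = 3.0851 W/m².
Then ln(C/276) = ΔF/5.78 = 3.0851/5.78 = 0.53375.
So C = 276 × e^0.53375 = 276 × 1.70532 = 470.67 ppm.

C ≈ 471 ppm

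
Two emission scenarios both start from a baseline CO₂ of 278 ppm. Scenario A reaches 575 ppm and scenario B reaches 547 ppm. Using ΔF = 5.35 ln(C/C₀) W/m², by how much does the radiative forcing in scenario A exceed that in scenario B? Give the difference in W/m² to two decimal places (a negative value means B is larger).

ΔF_A = 5.35 ln(575/278) = 5.35 × 0.72675 = 3.8881 W/m².
ΔF_B = 5.35 ln(547/278) = 5.35 × 0.67683 = 3.6210 W/m².
Difference: 3.8881 − 3.6210 = 0.2671 W/m².
(Equivalently, ΔF_A − ΔF_B = 5.35 ln(575/547) = 5.35 × 0.04992 = 0.2671 W/m².)

ΔF_A − ΔF_B = 0.27 W/m²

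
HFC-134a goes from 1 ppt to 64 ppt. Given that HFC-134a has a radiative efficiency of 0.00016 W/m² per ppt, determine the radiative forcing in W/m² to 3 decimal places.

HFC-134a: ΔF = 0.00016 × (64 − 1) = 0.00016 × 63 = 0.0101 W/m².

ΔF = 0.010 W/m²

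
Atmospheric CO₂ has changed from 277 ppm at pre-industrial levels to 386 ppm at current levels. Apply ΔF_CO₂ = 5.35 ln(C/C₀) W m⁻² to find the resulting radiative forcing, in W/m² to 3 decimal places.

CO₂ absorption bands are partially saturated, so forcing scales with the logarithm of the concentration ratio.
CO₂: 5.35 × ln(386/277) = 5.35 × ln(1.39350) = 5.35 × 0.33182 = 1.7752 W/m².

ΔF = 1.775 W/m²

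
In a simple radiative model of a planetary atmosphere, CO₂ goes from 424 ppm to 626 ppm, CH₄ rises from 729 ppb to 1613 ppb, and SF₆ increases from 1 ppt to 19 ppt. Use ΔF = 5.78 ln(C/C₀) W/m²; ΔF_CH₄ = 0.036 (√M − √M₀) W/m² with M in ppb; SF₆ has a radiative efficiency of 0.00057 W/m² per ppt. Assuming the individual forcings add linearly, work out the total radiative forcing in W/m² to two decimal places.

CO₂: 5.78 × ln(626/424) = 5.78 × ln(1.47642) = 5.78 × 0.38962 = 2.2520 W/m².
CH₄: 0.036 × (√1613 − √729) = 0.036 × (40.1622 − 27.0000) = 0.036 × 13.1622 = 0.4738 W/m².
SF₆: ΔF = 0.00057 × (19 − 1) = 0.00057 × 18 = 0.0103 W/m².
Total ΔF = 2.2520 + 0.4738 + 0.0103 = 2.7361 W/m².

ΔF = 2.74 W/m²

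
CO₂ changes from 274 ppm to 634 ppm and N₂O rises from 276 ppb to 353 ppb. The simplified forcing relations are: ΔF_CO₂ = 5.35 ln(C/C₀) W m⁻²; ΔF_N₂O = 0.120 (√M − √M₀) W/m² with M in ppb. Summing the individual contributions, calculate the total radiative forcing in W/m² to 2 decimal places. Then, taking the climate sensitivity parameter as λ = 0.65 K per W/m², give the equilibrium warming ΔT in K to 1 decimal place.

CO₂: 5.35 × ln(634/274) = 5.35 × ln(2.31387) = 5.35 × 0.83892 = 4.4882 W/m².
N₂O: 0.120 × (√353 − √276) = 0.120 × (18.7883 − 16.6132) = 0.120 × 2.1751 = 0.2610 W/m².
Total ΔF = 4.4882 + 0.2610 = 4.7492 W/m².
ΔT = λ ΔF = 0.65 × 4.75 = 3.0875 K.

ΔF = 4.75 W/m²; ΔT = 3.1 K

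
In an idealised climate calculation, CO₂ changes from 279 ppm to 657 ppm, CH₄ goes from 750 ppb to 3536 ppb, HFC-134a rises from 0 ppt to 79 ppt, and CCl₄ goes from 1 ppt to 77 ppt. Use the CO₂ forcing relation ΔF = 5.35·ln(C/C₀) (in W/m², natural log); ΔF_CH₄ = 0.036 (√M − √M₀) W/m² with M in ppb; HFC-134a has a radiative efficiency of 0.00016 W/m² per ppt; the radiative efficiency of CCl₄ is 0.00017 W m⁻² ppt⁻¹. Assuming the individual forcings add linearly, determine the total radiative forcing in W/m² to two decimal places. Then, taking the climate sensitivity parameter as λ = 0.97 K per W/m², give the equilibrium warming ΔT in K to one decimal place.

CO₂: 5.35 × ln(657/279) = 5.35 × ln(2.35484) = 5.35 × 0.85647 = 4.5821 W/m².
CH₄: 0.036 × (√3536 − √750) = 0.036 × (59.4643 − 27.3861) = 0.036 × 32.0782 = 1.1548 W/m².
HFC-134a: ΔF = 0.00016 × (79 − 0) = 0.00016 × 79 = 0.0126 W/m².
CCl₄: ΔF = 0.00017 × (77 − 1) = 0.00017 × 76 = 0.0129 W/m².
Total ΔF = 4.5821 + 1.1548 + 0.0126 + 0.0129 = 5.7624 W/m².
ΔT = λ ΔF = 0.97 × 5.76 = 5.5872 K.

ΔF = 5.76 W/m²; ΔT = 5.6 K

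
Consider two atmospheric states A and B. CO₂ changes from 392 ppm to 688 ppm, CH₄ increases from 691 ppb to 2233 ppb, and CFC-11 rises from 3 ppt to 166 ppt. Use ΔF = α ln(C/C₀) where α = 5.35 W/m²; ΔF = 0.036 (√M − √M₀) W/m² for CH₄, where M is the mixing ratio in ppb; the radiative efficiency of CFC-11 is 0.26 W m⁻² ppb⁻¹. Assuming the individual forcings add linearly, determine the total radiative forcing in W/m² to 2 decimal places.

CO₂: 5.35 × ln(688/392) = 5.35 × ln(1.75510) = 5.35 × 0.56253 = 3.0095 W/m².
CH₄: 0.036 × (√2233 − √691) = 0.036 × (47.2546 − 26.2869) = 0.036 × 20.9677 = 0.7548 W/m².
CFC-11: Δ = 166 − 3 = 163 ppt = 0.163 ppb; ΔF = 0.26 × 0.163 = 0.0424 W/m².
Total ΔF = 3.0095 + 0.7548 + 0.0424 = 3.8067 W/m².

ΔF = 3.81 W/m²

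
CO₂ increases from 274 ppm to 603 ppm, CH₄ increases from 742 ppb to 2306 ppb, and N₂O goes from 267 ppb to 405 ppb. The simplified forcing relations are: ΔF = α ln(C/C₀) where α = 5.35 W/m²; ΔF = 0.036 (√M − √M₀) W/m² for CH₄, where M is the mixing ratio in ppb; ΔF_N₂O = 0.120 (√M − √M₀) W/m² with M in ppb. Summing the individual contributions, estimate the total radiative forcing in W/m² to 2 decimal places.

ΔF = 5.42 W/m²

CO₂: 5.35 × ln(603/274) = 5.35 × ln(2.20073) = 5.35 × 0.78879 = 4.2200 W/m².
CH₄: 0.036 × (√2306 − √742) = 0.036 × (48.0208 − 27.2397) = 0.036 × 20.7811 = 0.7481 W/m².
N₂O: 0.120 × (√405 − √267) = 0.120 × (20.1246 − 16.3401) = 0.120 × 3.7845 = 0.4541 W/m².
Total ΔF = 4.2200 + 0.7481 + 0.4541 = 5.4222 W/m².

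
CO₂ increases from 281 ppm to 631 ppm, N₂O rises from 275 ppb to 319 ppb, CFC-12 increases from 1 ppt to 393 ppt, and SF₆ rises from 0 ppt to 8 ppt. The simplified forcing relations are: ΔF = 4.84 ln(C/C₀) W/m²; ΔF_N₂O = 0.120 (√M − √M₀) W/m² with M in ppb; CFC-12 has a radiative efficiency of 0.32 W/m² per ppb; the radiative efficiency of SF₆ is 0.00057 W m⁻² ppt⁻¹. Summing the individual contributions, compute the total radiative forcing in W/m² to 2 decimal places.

CO₂: 4.84 × ln(631/281) = 4.84 × ln(2.24555) = 4.84 × 0.80895 = 3.9153 W/m².
N₂O: 0.120 × (√319 − √275) = 0.120 × (17.8606 − 16.5831) = 0.120 × 1.2775 = 0.1533 W/m².
CFC-12: Δ = 393 − 1 = 392 ppt = 0.392 ppb; ΔF = 0.32 × 0.392 = 0.1254 W/m².
SF₆: ΔF = 0.00057 × (8 − 0) = 0.00057 × 8 = 0.0046 W/m².
Total ΔF = 3.9153 + 0.1533 + 0.1254 + 0.0046 = 4.1986 W/m².

ΔF = 4.20 W/m²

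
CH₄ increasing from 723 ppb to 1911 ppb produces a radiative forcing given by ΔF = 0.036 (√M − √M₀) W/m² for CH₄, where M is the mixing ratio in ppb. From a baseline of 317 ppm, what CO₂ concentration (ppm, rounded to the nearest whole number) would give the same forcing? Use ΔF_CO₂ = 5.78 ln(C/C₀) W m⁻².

CH₄ forcing: 0.036 × (√1911 − √723) = 0.036 × (43.7150 − 26.8887) = 0.036 × 16.8263 = 0.60575 W/m².
Set 5.78 ln(C/317) = 0.60575: ln(C/317) = 0.60575/5.78 = 0.10480, so C = 317 × e^0.10480 = 317 × 1.11049 = 352.03 ppm.

C ≈ 352 ppm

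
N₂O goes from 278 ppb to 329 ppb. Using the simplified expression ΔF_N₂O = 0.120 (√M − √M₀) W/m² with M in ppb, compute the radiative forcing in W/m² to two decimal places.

N₂O: 0.120 × (√329 − √278) = 0.120 × (18.1384 − 16.6733) = 0.120 × 1.4651 = 0.1758 W/m².

ΔF = 0.18 W/m²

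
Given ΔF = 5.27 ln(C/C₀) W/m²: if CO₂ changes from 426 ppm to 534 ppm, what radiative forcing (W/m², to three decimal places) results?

CO₂ absorption bands are partially saturated, so forcing scales with the logarithm of the concentration ratio.
CO₂: 5.27 × ln(534/426) = 5.27 × ln(1.25352) = 5.27 × 0.22596 = 1.1908 W/m².

ΔF = 1.191 W/m²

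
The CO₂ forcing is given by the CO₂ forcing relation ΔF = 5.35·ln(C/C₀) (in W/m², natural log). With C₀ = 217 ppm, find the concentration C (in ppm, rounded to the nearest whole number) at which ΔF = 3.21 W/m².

Set 5.35 ln(C/217) = 3.21, so ln(C/217) = 3.21/5.35 = 0.60000.
Then C/217 = e^0.60000 = 1.82212, giving C = 217 × 1.82212 = 395.40 ppm.

C ≈ 395 ppm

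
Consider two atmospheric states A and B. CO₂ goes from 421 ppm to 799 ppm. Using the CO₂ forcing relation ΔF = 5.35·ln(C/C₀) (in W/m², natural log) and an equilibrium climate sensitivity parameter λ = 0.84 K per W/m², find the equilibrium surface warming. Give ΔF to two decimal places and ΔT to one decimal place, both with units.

CO₂: 5.35 × ln(799/421) = 5.35 × ln(1.89786) = 5.35 × 0.64073 = 3.4279 W/m².
ΔT = λ ΔF = 0.84 × 3.43 = 2.8812 K.

ΔF = 3.43 W/m²; ΔT = 2.9 K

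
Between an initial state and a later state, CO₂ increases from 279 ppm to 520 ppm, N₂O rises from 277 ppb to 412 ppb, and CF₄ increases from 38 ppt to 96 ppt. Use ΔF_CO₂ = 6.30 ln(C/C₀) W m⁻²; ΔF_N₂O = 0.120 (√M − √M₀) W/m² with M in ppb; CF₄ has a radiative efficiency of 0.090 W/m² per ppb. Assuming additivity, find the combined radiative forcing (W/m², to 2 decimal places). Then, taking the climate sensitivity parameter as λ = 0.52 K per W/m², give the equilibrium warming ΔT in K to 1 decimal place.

CO₂: 6.30 × ln(520/279) = 6.30 × ln(1.86380) = 6.30 × 0.62262 = 3.9225 W/m².
N₂O: 0.120 × (√412 − √277) = 0.120 × (20.2978 − 16.6433) = 0.120 × 3.6545 = 0.4385 W/m².
CF₄: Δ = 96 − 38 = 58 ppt = 0.058 ppb; ΔF = 0.090 × 0.058 = 0.0052 W/m².
Total ΔF = 3.9225 + 0.4385 + 0.0052 = 4.3662 W/m².
ΔT = λ ΔF = 0.52 × 4.37 = 2.2724 K.

ΔF = 4.37 W/m²; ΔT = 2.3 K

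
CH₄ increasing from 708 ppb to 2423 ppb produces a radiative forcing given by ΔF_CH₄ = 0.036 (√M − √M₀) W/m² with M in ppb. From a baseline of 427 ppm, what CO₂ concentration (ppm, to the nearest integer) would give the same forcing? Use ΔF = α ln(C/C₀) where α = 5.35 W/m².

CH₄ forcing: 0.036 × (√2423 − √708) = 0.036 × (49.2240 − 26.6083) = 0.036 × 22.6157 = 0.81417 W/m².
Set 5.35 ln(C/427) = 0.81417: ln(C/427) = 0.81417/5.35 = 0.15218, so C = 427 × e^0.15218 = 427 × 1.16437 = 497.19 ppm.

C ≈ 497 ppm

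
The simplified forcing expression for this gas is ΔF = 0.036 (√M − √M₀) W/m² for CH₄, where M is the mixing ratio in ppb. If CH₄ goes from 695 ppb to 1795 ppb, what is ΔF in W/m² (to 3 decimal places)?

ΔF = 0.576 W/m²

CH₄: 0.036 × (√1795 − √695) = 0.036 × (42.3674 − 26.3629) = 0.036 × 16.0045 = 0.5762 W/m².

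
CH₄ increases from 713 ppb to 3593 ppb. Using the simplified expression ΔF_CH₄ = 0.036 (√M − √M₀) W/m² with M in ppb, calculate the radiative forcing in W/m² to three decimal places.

ΔF = 1.197 W/m²

CH₄: 0.036 × (√3593 − √713) = 0.036 × (59.9416 − 26.7021) = 0.036 × 33.2395 = 1.1966 W/m².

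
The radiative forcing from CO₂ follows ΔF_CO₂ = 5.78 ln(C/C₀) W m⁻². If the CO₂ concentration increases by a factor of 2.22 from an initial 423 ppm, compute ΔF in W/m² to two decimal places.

ΔF = 4.61 W/m²

ΔF = 5.78 × ln(2.22) = 5.78 × 0.79751 = 4.6096 W/m².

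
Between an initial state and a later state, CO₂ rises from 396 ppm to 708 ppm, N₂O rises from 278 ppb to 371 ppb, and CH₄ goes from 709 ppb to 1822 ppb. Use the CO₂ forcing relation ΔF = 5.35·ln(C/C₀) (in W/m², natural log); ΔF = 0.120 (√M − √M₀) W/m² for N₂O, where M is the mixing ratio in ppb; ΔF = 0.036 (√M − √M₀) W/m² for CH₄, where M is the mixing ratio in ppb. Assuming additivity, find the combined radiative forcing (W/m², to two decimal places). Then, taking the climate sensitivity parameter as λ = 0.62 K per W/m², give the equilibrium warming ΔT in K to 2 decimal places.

CO₂: 5.35 × ln(708/396) = 5.35 × ln(1.78788) = 5.35 × 0.58103 = 3.1085 W/m².
N₂O: 0.120 × (√371 − √278) = 0.120 × (19.2614 − 16.6733) = 0.120 × 2.5881 = 0.3106 W/m².
CH₄: 0.036 × (√1822 − √709) = 0.036 × (42.6849 − 26.6271) = 0.036 × 16.0578 = 0.5781 W/m².
Total ΔF = 3.1085 + 0.3106 + 0.5781 = 3.9972 W/m².
ΔT = λ ΔF = 0.62 × 4.00 = 2.4800 K.

ΔF = 4.00 W/m²; ΔT = 2.48 K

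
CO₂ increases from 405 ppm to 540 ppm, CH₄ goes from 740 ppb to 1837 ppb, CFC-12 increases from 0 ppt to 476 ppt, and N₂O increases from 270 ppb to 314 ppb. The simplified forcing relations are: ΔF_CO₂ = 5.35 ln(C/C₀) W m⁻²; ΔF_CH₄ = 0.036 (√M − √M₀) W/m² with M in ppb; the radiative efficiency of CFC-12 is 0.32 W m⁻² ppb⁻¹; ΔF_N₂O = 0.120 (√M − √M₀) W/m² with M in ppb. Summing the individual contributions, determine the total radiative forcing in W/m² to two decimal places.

CO₂: 5.35 × ln(540/405) = 5.35 × ln(1.33333) = 5.35 × 0.28768 = 1.5391 W/m².
CH₄: 0.036 × (√1837 − √740) = 0.036 × (42.8602 − 27.2029) = 0.036 × 15.6573 = 0.5637 W/m².
CFC-12: Δ = 476 − 0 = 476 ppt = 0.476 ppb; ΔF = 0.32 × 0.476 = 0.1523 W/m².
N₂O: 0.120 × (√314 − √270) = 0.120 × (17.7200 − 16.4317) = 0.120 × 1.2883 = 0.1546 W/m².
Total ΔF = 1.5391 + 0.5637 + 0.1523 + 0.1546 = 2.4097 W/m².

ΔF = 2.41 W/m²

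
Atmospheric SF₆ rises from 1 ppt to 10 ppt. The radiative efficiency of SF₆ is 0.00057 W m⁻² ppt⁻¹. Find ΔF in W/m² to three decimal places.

ΔF = 0.005 W/m²

SF₆: ΔF = 0.00057 × (10 − 1) = 0.00057 × 9 = 0.0051 W/m².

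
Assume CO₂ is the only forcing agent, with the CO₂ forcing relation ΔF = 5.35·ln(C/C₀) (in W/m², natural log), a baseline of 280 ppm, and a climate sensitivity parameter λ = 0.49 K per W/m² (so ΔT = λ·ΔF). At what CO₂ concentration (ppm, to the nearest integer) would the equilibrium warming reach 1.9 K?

C ≈ 578 ppm

Required forcing: ΔF = ΔT/λ = 1.9/0.49 = 3.8776 W/m².
Then ln(C/280) = ΔF/5.35 = 3.8776/5.35 = 0.72479.
So C = 280 × e^0.72479 = 280 × 2.06430 = 578.00 ppm.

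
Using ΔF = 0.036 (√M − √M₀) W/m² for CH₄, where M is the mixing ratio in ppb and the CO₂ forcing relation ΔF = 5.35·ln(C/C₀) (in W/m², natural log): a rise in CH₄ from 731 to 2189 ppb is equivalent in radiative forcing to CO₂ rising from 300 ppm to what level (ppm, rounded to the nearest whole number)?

C ≈ 343 ppm

CH₄ forcing: 0.036 × (√2189 − √731) = 0.036 × (46.7868 − 27.0370) = 0.036 × 19.7498 = 0.71099 W/m².
Set 5.35 ln(C/300) = 0.71099: ln(C/300) = 0.71099/5.35 = 0.13290, so C = 300 × e^0.13290 = 300 × 1.14214 = 342.64 ppm.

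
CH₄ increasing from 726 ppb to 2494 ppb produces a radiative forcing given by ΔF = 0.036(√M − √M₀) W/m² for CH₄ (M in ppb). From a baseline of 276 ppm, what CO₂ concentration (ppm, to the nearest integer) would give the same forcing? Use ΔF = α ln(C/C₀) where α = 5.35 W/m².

CH₄ forcing: 0.036 × (√2494 − √726) = 0.036 × (49.9400 − 26.9444) = 0.036 × 22.9956 = 0.82784 W/m².
Set 5.35 ln(C/276) = 0.82784: ln(C/276) = 0.82784/5.35 = 0.15474, so C = 276 × e^0.15474 = 276 × 1.16735 = 322.19 ppm.

C ≈ 322 ppm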